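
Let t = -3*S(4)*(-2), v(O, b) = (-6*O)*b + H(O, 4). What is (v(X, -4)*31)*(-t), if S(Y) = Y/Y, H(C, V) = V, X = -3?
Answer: 12648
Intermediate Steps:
S(Y) = 1
v(O, b) = 4 - 6*O*b (v(O, b) = (-6*O)*b + 4 = -6*O*b + 4 = 4 - 6*O*b)
t = 6 (t = -3*1*(-2) = -3*(-2) = 6)
(v(X, -4)*31)*(-t) = ((4 - 6*(-3)*(-4))*31)*(-1*6) = ((4 - 72)*31)*(-6) = -68*31*(-6) = -2108*(-6) = 12648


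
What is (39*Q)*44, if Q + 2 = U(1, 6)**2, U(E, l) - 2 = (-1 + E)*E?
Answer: 3432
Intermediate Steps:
U(E, l) = 2 + E*(-1 + E) (U(E, l) = 2 + (-1 + E)*E = 2 + E*(-1 + E))
Q = 2 (Q = -2 + (2 + 1**2 - 1*1)**2 = -2 + (2 + 1 - 1)**2 = -2 + 2**2 = -2 + 4 = 2)
(39*Q)*44 = (39*2)*44 = 78*44 = 3432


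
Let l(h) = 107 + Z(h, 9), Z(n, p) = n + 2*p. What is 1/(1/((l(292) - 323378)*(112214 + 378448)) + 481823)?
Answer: 158464690182/76351932417561785 ≈ 2.0755e-6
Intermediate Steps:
l(h) = 125 + h (l(h) = 107 + (h + 2*9) = 107 + (h + 18) = 107 + (18 + h) = 125 + h)
1/(1/((l(292) - 323378)*(112214 + 378448)) + 481823) = 1/(1/(((125 + 292) - 323378)*(112214 + 378448)) + 481823) = 1/(1/((417 - 323378)*490662) + 481823) = 1/(1/(-322961*490662) + 481823) = 1/(1/(-158464690182) + 481823) = 1/(-1/158464690182 + 481823) = 1/(76351932417561785/158464690182) = 158464690182/76351932417561785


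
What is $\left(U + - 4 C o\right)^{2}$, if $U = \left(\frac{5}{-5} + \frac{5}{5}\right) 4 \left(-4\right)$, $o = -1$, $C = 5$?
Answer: $400$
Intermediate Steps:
$U = 0$ ($U = \left(5 \left(- \frac{1}{5}\right) + 5 \cdot \frac{1}{5}\right) 4 \left(-4\right) = \left(-1 + 1\right) 4 \left(-4\right) = 0 \cdot 4 \left(-4\right) = 0 \left(-4\right) = 0$)
$\left(U + - 4 C o\right)^{2} = \left(0 + \left(-4\right) 5 \left(-1\right)\right)^{2} = \left(0 - -20\right)^{2} = \left(0 + 20\right)^{2} = 20^{2} = 400$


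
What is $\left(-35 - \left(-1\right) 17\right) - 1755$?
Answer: $-1773$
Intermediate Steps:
$\left(-35 - \left(-1\right) 17\right) - 1755 = \left(-35 - -17\right) - 1755 = \left(-35 + 17\right) - 1755 = -18 - 1755 = -1773$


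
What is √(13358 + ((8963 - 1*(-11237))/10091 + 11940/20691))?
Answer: √534846019928479602/6327057 ≈ 115.59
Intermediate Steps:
√(13358 + ((8963 - 1*(-11237))/10091 + 11940/20691)) = √(13358 + ((8963 + 11237)*(1/10091) + 11940*(1/20691))) = √(13358 + (20200*(1/10091) + 3980/6897)) = √(13358 + (20200/10091 + 3980/6897)) = √(13358 + 179481580/69597627) = √(929864583046/69597627) = √534846019928479602/6327057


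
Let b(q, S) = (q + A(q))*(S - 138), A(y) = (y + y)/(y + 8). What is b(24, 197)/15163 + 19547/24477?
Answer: 11295485/12581178 ≈ 0.89781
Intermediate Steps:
A(y) = 2*y/(8 + y) (A(y) = (2*y)/(8 + y) = 2*y/(8 + y))
b(q, S) = (-138 + S)*(q + 2*q/(8 + q)) (b(q, S) = (q + 2*q/(8 + q))*(S - 138) = (q + 2*q/(8 + q))*(-138 + S) = (-138 + S)*(q + 2*q/(8 + q)))
b(24, 197)/15163 + 19547/24477 = (24*(-276 + 2*197 + (-138 + 197)*(8 + 24))/(8 + 24))/15163 + 19547/24477 = (24*(-276 + 394 + 59*32)/32)*(1/15163) + 19547*(1/24477) = (24*(1/32)*(-276 + 394 + 1888))*(1/15163) + 19547/24477 = (24*(1/32)*2006)*(1/15163) + 19547/24477 = (3009/2)*(1/15163) + 19547/24477 = 51/514 + 19547/24477 = 11295485/12581178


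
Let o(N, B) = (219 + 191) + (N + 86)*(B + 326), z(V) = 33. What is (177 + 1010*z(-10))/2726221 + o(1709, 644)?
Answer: 4747877478267/2726221 ≈ 1.7416e+6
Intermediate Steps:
o(N, B) = 410 + (86 + N)*(326 + B)
(177 + 1010*z(-10))/2726221 + o(1709, 644) = (177 + 1010*33)/2726221 + (28446 + 86*644 + 326*1709 + 644*1709) = (177 + 33330)*(1/2726221) + (28446 + 55384 + 557134 + 1100596) = 33507*(1/2726221) + 1741560 = 33507/2726221 + 1741560 = 4747877478267/2726221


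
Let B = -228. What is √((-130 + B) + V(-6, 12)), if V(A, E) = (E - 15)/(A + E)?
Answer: I*√1434/2 ≈ 18.934*I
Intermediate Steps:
V(A, E) = (-15 + E)/(A + E)
√((-130 + B) + V(-6, 12)) = √((-130 - 228) + (-15 + 12)/(-6 + 12)) = √(-358 - 3/6) = √(-358 + (⅙)*(-3)) = √(-358 - ½) = √(-717/2) = I*√1434/2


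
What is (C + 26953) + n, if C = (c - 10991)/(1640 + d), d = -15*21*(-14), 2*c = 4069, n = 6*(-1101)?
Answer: 246180787/12100 ≈ 20346.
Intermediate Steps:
n = -6606
c = 4069/2 (c = (½)*4069 = 4069/2 ≈ 2034.5)
d = 4410 (d = -315*(-14) = 4410)
C = -17913/12100 (C = (4069/2 - 10991)/(1640 + 4410) = -17913/2/6050 = -17913/2*1/6050 = -17913/12100 ≈ -1.4804)
(C + 26953) + n = (-17913/12100 + 26953) - 6606 = 326113387/12100 - 6606 = 246180787/12100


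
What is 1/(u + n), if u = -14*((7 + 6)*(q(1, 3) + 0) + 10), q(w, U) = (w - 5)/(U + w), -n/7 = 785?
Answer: -1/5453 ≈ -0.00018339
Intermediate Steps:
n = -5495 (n = -7*785 = -5495)
q(w, U) = (-5 + w)/(U + w)
u = 42 (u = -14*((7 + 6)*((-5 + 1)/(3 + 1) + 0) + 10) = -14*(13*(-4/4 + 0) + 10) = -14*(13*((¼)*(-4) + 0) + 10) = -14*(13*(-1 + 0) + 10) = -14*(13*(-1) + 10) = -14*(-13 + 10) = -14*(-3) = 42)
1/(u + n) = 1/(42 - 5495) = 1/(-5453) = -1/5453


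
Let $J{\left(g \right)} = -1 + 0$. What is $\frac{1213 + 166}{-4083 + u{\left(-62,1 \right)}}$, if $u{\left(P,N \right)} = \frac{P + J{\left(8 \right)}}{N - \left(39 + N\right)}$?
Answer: $- \frac{17927}{53058} \approx -0.33788$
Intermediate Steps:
$J{\left(g \right)} = -1$
$u{\left(P,N \right)} = \frac{1}{39} - \frac{P}{39}$ ($u{\left(P,N \right)} = \frac{P - 1}{N - \left(39 + N\right)} = \frac{-1 + P}{-39} = \left(-1 + P\right) \left(- \frac{1}{39}\right) = \frac{1}{39} - \frac{P}{39}$)
$\frac{1213 + 166}{-4083 + u{\left(-62,1 \right)}} = \frac{1213 + 166}{-4083 + \left(\frac{1}{39} - - \frac{62}{39}\right)} = \frac{1379}{-4083 + \left(\frac{1}{39} + \frac{62}{39}\right)} = \frac{1379}{-4083 + \frac{21}{13}} = \frac{1379}{- \frac{53058}{13}} = 1379 \left(- \frac{13}{53058}\right) = - \frac{17927}{53058}$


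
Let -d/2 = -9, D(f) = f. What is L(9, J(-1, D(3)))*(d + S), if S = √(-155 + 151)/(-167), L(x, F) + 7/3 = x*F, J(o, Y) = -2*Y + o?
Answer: -1176 + 392*I/501 ≈ -1176.0 + 0.78244*I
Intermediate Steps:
J(o, Y) = o - 2*Y
L(x, F) = -7/3 + F*x (L(x, F) = -7/3 + x*F = -7/3 + F*x)
d = 18 (d = -2*(-9) = 18)
S = -2*I/167 (S = √(-4)*(-1/167) = (2*I)*(-1/167) = -2*I/167 ≈ -0.011976*I)
L(9, J(-1, D(3)))*(d + S) = (-7/3 + (-1 - 2*3)*9)*(18 - 2*I/167) = (-7/3 + (-1 - 6)*9)*(18 - 2*I/167) = (-7/3 - 7*9)*(18 - 2*I/167) = (-7/3 - 63)*(18 - 2*I/167) = -196*(18 - 2*I/167)/3 = -1176 + 392*I/501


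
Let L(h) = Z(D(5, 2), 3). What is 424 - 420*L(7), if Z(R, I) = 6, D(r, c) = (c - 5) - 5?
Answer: -2096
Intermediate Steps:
D(r, c) = -10 + c (D(r, c) = (-5 + c) - 5 = -10 + c)
L(h) = 6
424 - 420*L(7) = 424 - 420*6 = 424 - 2520 = -2096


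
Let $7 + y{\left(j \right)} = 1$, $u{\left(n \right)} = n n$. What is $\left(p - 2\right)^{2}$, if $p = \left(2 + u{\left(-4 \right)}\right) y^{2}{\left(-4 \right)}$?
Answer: $417316$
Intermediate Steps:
$u{\left(n \right)} = n^{2}$
$y{\left(j \right)} = -6$ ($y{\left(j \right)} = -7 + 1 = -6$)
$p = 648$ ($p = \left(2 + \left(-4\right)^{2}\right) \left(-6\right)^{2} = \left(2 + 16\right) 36 = 18 \cdot 36 = 648$)
$\left(p - 2\right)^{2} = \left(648 - 2\right)^{2} = 646^{2} = 417316$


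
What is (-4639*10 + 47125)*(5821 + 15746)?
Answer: 15851745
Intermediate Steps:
(-4639*10 + 47125)*(5821 + 15746) = (-46390 + 47125)*21567 = 735*21567 = 15851745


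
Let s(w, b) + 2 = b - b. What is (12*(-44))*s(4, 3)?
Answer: 1056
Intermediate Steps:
s(w, b) = -2 (s(w, b) = -2 + (b - b) = -2 + 0 = -2)
(12*(-44))*s(4, 3) = (12*(-44))*(-2) = -528*(-2) = 1056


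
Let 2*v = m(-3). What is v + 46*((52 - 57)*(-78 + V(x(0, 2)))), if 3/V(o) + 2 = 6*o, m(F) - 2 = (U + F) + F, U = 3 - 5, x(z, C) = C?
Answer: 17868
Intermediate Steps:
U = -2
m(F) = 2*F (m(F) = 2 + ((-2 + F) + F) = 2 + (-2 + 2*F) = 2*F)
V(o) = 3/(-2 + 6*o)
v = -3 (v = (2*(-3))/2 = (½)*(-6) = -3)
v + 46*((52 - 57)*(-78 + V(x(0, 2)))) = -3 + 46*((52 - 57)*(-78 + 3/(2*(-1 + 3*2)))) = -3 + 46*(-5*(-78 + 3/(2*(-1 + 6)))) = -3 + 46*(-5*(-78 + (3/2)/5)) = -3 + 46*(-5*(-78 + (3/2)*(⅕))) = -3 + 46*(-5*(-78 + 3/10)) = -3 + 46*(-5*(-777/10)) = -3 + 46*(777/2) = -3 + 17871 = 17868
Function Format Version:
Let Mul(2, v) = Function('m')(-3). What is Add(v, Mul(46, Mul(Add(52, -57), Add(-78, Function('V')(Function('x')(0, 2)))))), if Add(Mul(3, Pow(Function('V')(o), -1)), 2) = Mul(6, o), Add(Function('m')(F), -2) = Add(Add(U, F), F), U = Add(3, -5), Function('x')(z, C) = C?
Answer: 17868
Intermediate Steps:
U = -2
Function('m')(F) = Mul(2, F) (Function('m')(F) = Add(2, Add(Add(-2, F), F)) = Add(2, Add(-2, Mul(2, F))) = Mul(2, F))
Function('V')(o) = Mul(3, Pow(Add(-2, Mul(6, o)), -1))
v = -3 (v = Mul(Rational(1, 2), Mul(2, -3)) = Mul(Rational(1, 2), -6) = -3)
Add(v, Mul(46, Mul(Add(52, -57), Add(-78, Function('V')(Function('x')(0, 2)))))) = Add(-3, Mul(46, Mul(Add(52, -57), Add(-78, Mul(Rational(3, 2), Pow(Add(-1, Mul(3, 2)), -1)))))) = Add(-3, Mul(46, Mul(-5, Add(-78, Mul(Rational(3, 2), Pow(Add(-1, 6), -1)))))) = Add(-3, Mul(46, Mul(-5, Add(-78, Mul(Rational(3, 2), Pow(5, -1)))))) = Add(-3, Mul(46, Mul(-5, Add(-78, Mul(Rational(3, 2), Rational(1, 5)))))) = Add(-3, Mul(46, Mul(-5, Add(-78, Rational(3, 10))))) = Add(-3, Mul(46, Mul(-5, Rational(-777, 10)))) = Add(-3, Mul(46, Rational(777, 2))) = Add(-3, 17871) = 17868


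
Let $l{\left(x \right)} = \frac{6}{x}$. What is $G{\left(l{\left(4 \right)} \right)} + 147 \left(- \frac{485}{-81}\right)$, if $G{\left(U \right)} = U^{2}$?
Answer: $\frac{95303}{108} \approx 882.44$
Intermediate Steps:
$G{\left(l{\left(4 \right)} \right)} + 147 \left(- \frac{485}{-81}\right) = \left(\frac{6}{4}\right)^{2} + 147 \left(- \frac{485}{-81}\right) = \left(6 \cdot \frac{1}{4}\right)^{2} + 147 \left(\left(-485\right) \left(- \frac{1}{81}\right)\right) = \left(\frac{3}{2}\right)^{2} + 147 \cdot \frac{485}{81} = \frac{9}{4} + \frac{23765}{27} = \frac{95303}{108}$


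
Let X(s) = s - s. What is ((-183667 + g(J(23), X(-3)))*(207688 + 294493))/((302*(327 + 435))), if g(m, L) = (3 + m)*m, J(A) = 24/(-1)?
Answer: -609145553/1524 ≈ -3.9970e+5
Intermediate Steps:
X(s) = 0
J(A) = -24 (J(A) = 24*(-1) = -24)
g(m, L) = m*(3 + m)
((-183667 + g(J(23), X(-3)))*(207688 + 294493))/((302*(327 + 435))) = ((-183667 - 24*(3 - 24))*(207688 + 294493))/((302*(327 + 435))) = ((-183667 - 24*(-21))*502181)/((302*762)) = ((-183667 + 504)*502181)/230124 = -183163*502181*(1/230124) = -91980978503*1/230124 = -609145553/1524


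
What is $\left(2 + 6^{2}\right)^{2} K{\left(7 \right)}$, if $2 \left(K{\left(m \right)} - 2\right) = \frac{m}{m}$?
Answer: $3610$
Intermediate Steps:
$K{\left(m \right)} = \frac{5}{2}$ ($K{\left(m \right)} = 2 + \frac{m \frac{1}{m}}{2} = 2 + \frac{1}{2} \cdot 1 = 2 + \frac{1}{2} = \frac{5}{2}$)
$\left(2 + 6^{2}\right)^{2} K{\left(7 \right)} = \left(2 + 6^{2}\right)^{2} \cdot \frac{5}{2} = \left(2 + 36\right)^{2} \cdot \frac{5}{2} = 38^{2} \cdot \frac{5}{2} = 1444 \cdot \frac{5}{2} = 3610$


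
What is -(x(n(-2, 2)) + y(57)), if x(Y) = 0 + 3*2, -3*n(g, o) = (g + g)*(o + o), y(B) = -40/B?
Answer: -302/57 ≈ -5.2982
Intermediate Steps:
n(g, o) = -4*g*o/3 (n(g, o) = -(g + g)*(o + o)/3 = -2*g*2*o/3 = -4*g*o/3)
x(Y) = 6 (x(Y) = 0 + 6 = 6)
-(x(n(-2, 2)) + y(57)) = -(6 - 40/57) = -1*302/57 = -302/57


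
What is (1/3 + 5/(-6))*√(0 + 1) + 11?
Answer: 21/2 ≈ 10.500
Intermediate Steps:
(1/3 + 5/(-6))*√(0 + 1) + 11 = (1*(⅓) + 5*(-⅙))*√1 + 11 = (⅓ - ⅚)*1 + 11 = -½*1 + 11 = -½ + 11 = 21/2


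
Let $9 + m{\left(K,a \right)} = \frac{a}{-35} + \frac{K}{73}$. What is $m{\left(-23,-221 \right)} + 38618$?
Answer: $\frac{98661323}{2555} \approx 38615.0$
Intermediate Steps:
$m{\left(K,a \right)} = -9 - \frac{a}{35} + \frac{K}{73}$ ($m{\left(K,a \right)} = -9 + \left(\frac{a}{-35} + \frac{K}{73}\right) = -9 + \left(a \left(- \frac{1}{35}\right) + K \frac{1}{73}\right) = -9 + \left(- \frac{a}{35} + \frac{K}{73}\right) = -9 - \frac{a}{35} + \frac{K}{73}$)
$m{\left(-23,-221 \right)} + 38618 = \left(-9 - - \frac{221}{35} + \frac{1}{73} \left(-23\right)\right) + 38618 = \left(-9 + \frac{221}{35} - \frac{23}{73}\right) + 38618 = - \frac{7667}{2555} + 38618 = \frac{98661323}{2555}$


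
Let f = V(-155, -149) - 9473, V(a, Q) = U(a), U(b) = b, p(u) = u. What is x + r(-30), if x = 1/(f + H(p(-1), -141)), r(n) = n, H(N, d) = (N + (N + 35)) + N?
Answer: -287881/9596 ≈ -30.000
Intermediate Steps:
H(N, d) = 35 + 3*N (H(N, d) = (N + (35 + N)) + N = (35 + 2*N) + N = 35 + 3*N)
V(a, Q) = a
f = -9628 (f = -155 - 9473 = -9628)
x = -1/9596 (x = 1/(-9628 + (35 + 3*(-1))) = 1/(-9628 + (35 - 3)) = 1/(-9628 + 32) = 1/(-9596) = -1/9596 ≈ -0.00010421)
x + r(-30) = -1/9596 - 30 = -287881/9596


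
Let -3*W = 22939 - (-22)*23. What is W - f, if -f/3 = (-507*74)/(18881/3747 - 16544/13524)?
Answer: -601224072171/16113023 ≈ -37313.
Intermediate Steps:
W = -7815 (W = -(22939 - (-22)*23)/3 = -(22939 - 1*(-506))/3 = -(22939 + 506)/3 = -⅓*23445 = -7815)
f = 475300797426/16113023 (f = -3*(-507*74)/(18881/3747 - 16544/13524) = -(-112554)/(18881*(1/3747) - 16544*1/13524) = -(-112554)/(18881/3747 - 4136/3381) = -(-112554)/16113023/4222869 = -(-112554)*4222869/16113023 = -3*(-158433599142/16113023) = 475300797426/16113023 ≈ 29498.)
W - f = -7815 - 1*475300797426/16113023 = -7815 - 475300797426/16113023 = -601224072171/16113023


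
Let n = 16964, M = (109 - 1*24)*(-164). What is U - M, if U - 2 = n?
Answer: 30906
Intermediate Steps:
M = -13940 (M = (109 - 24)*(-164) = 85*(-164) = -13940)
U = 16966 (U = 2 + 16964 = 16966)
U - M = 16966 - 1*(-13940) = 16966 + 13940 = 30906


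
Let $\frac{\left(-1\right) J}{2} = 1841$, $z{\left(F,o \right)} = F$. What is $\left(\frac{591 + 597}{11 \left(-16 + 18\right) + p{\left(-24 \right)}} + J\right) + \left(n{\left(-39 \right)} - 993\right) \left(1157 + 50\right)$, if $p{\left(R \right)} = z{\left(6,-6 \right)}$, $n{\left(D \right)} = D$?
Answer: $- \frac{8744845}{7} \approx -1.2493 \cdot 10^{6}$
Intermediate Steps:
$p{\left(R \right)} = 6$
$J = -3682$ ($J = \left(-2\right) 1841 = -3682$)
$\left(\frac{591 + 597}{11 \left(-16 + 18\right) + p{\left(-24 \right)}} + J\right) + \left(n{\left(-39 \right)} - 993\right) \left(1157 + 50\right) = \left(\frac{591 + 597}{11 \left(-16 + 18\right) + 6} - 3682\right) + \left(-39 - 993\right) \left(1157 + 50\right) = \left(\frac{1188}{11 \cdot 2 + 6} - 3682\right) - 1245624 = \left(\frac{1188}{22 + 6} - 3682\right) - 1245624 = \left(\frac{1188}{28} - 3682\right) - 1245624 = \left(1188 \cdot \frac{1}{28} - 3682\right) - 1245624 = \left(\frac{297}{7} - 3682\right) - 1245624 = - \frac{25477}{7} - 1245624 = - \frac{8744845}{7}$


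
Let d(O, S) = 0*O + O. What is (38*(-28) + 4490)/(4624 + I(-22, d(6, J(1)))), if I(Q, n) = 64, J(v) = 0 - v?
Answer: 1713/2344 ≈ 0.73080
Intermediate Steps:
J(v) = -v
d(O, S) = O (d(O, S) = 0 + O = O)
(38*(-28) + 4490)/(4624 + I(-22, d(6, J(1)))) = (38*(-28) + 4490)/(4624 + 64) = (-1064 + 4490)/4688 = 3426*(1/4688) = 1713/2344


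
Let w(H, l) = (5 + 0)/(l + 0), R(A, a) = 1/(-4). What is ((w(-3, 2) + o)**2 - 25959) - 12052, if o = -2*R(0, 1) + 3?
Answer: -37975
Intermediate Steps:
R(A, a) = -1/4
o = 7/2 (o = -2*(-1/4) + 3 = 1/2 + 3 = 7/2 ≈ 3.5000)
w(H, l) = 5/l
((w(-3, 2) + o)**2 - 25959) - 12052 = ((5/2 + 7/2)**2 - 25959) - 12052 = (6**2 - 25959) - 12052 = (36 - 25959) - 12052 = -25923 - 12052 = -37975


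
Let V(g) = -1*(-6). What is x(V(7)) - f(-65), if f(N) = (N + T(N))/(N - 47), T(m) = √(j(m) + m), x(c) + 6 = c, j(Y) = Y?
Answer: -65/112 + I*√130/112 ≈ -0.58036 + 0.1018*I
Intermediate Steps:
V(g) = 6
x(c) = -6 + c
T(m) = √2*√m (T(m) = √(m + m) = √(2*m) = √2*√m)
f(N) = (N + √2*√N)/(-47 + N) (f(N) = (N + √2*√N)/(N - 47) = (N + √2*√N)/(-47 + N))
x(V(7)) - f(-65) = (-6 + 6) - (-65 + √2*√(-65))/(-47 - 65) = 0 - (-65 + √2*(I*√65))/(-112) = 0 - (-1)*(-65 + I*√130)/112 = 0 - (65/112 - I*√130/112) = 0 + (-65/112 + I*√130/112) = -65/112 + I*√130/112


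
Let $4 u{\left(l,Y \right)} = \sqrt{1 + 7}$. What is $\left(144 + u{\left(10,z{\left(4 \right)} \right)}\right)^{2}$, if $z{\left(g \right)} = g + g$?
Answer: $\frac{\left(288 + \sqrt{2}\right)^{2}}{4} \approx 20940.0$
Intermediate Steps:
$z{\left(g \right)} = 2 g$
$u{\left(l,Y \right)} = \frac{\sqrt{2}}{2}$ ($u{\left(l,Y \right)} = \frac{\sqrt{1 + 7}}{4} = \frac{\sqrt{8}}{4} = \frac{2 \sqrt{2}}{4} = \frac{\sqrt{2}}{2}$)
$\left(144 + u{\left(10,z{\left(4 \right)} \right)}\right)^{2} = \left(144 + \frac{\sqrt{2}}{2}\right)^{2}$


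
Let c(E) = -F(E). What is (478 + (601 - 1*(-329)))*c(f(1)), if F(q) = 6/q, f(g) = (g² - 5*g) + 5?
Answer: -8448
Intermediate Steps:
f(g) = 5 + g² - 5*g
c(E) = -6/E
(478 + (601 - 1*(-329)))*c(f(1)) = (478 + (601 - 1*(-329)))*(-6/(5 + 1² - 5*1)) = (478 + (601 + 329))*(-6/(5 + 1 - 5)) = (478 + 930)*(-6/1) = 1408*(-6*1) = 1408*(-6) = -8448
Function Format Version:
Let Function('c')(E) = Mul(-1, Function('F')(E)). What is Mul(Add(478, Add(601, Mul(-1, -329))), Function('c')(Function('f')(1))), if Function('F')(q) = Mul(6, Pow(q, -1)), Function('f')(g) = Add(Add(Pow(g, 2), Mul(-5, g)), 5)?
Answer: -8448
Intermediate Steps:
Function('f')(g) = Add(5, Pow(g, 2), Mul(-5, g))
Function('c')(E) = Mul(-6, Pow(E, -1)) (Function('c')(E) = Mul(-1, Mul(6, Pow(E, -1))) = Mul(-6, Pow(E, -1)))
Mul(Add(478, Add(601, Mul(-1, -329))), Function('c')(Function('f')(1))) = Mul(Add(478, Add(601, Mul(-1, -329))), Mul(-6, Pow(Add(5, Pow(1, 2), Mul(-5, 1)), -1))) = Mul(Add(478, Add(601, 329)), Mul(-6, Pow(Add(5, 1, -5), -1))) = Mul(Add(478, 930), Mul(-6, Pow(1, -1))) = Mul(1408, Mul(-6, 1)) = Mul(1408, -6) = -8448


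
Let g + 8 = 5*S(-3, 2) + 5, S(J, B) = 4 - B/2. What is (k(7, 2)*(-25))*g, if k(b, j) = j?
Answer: -600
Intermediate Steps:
S(J, B) = 4 - B/2
g = 12 (g = -8 + (5*(4 - ½*2) + 5) = -8 + (5*(4 - 1) + 5) = -8 + (5*3 + 5) = -8 + (15 + 5) = -8 + 20 = 12)
(k(7, 2)*(-25))*g = (2*(-25))*12 = -50*12 = -600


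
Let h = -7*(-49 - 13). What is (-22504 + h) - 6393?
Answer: -28463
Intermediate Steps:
h = 434 (h = -7*(-62) = 434)
(-22504 + h) - 6393 = (-22504 + 434) - 6393 = -22070 - 6393 = -28463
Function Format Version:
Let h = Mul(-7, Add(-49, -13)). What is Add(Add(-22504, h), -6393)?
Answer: -28463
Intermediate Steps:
h = 434 (h = Mul(-7, -62) = 434)
Add(Add(-22504, h), -6393) = Add(Add(-22504, 434), -6393) = Add(-22070, -6393) = -28463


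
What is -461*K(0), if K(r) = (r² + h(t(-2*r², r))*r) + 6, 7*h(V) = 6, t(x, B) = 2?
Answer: -2766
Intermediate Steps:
h(V) = 6/7 (h(V) = (⅐)*6 = 6/7)
K(r) = 6 + r² + 6*r/7 (K(r) = (r² + 6*r/7) + 6 = 6 + r² + 6*r/7)
-461*K(0) = -461*(6 + 0² + (6/7)*0) = -461*(6 + 0 + 0) = -461*6 = -2766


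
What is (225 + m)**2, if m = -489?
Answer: 69696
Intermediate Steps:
(225 + m)**2 = (225 - 489)**2 = (-264)**2 = 69696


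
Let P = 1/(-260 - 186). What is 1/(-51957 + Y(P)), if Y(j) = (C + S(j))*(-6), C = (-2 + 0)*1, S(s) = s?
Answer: -223/11583732 ≈ -1.9251e-5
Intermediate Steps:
C = -2 (C = -2*1 = -2)
P = -1/446 (P = 1/(-446) = -1/446 ≈ -0.0022422)
Y(j) = 12 - 6*j (Y(j) = (-2 + j)*(-6) = 12 - 6*j)
1/(-51957 + Y(P)) = 1/(-51957 + (12 - 6*(-1/446))) = 1/(-51957 + (12 + 3/223)) = 1/(-51957 + 2679/223) = 1/(-11583732/223) = -223/11583732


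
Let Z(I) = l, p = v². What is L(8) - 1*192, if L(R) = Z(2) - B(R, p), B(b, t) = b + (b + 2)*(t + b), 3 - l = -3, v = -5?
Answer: -524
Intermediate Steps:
l = 6 (l = 3 - 1*(-3) = 3 + 3 = 6)
p = 25 (p = (-5)² = 25)
Z(I) = 6
B(b, t) = b + (2 + b)*(b + t)
L(R) = -44 - R² - 28*R (L(R) = 6 - (R² + 2*25 + 3*R + R*25) = 6 - (R² + 50 + 3*R + 25*R) = 6 - (50 + R² + 28*R) = 6 + (-50 - R² - 28*R) = -44 - R² - 28*R)
L(8) - 1*192 = (-44 - 1*8² - 28*8) - 1*192 = (-44 - 1*64 - 224) - 192 = (-44 - 64 - 224) - 192 = -332 - 192 = -524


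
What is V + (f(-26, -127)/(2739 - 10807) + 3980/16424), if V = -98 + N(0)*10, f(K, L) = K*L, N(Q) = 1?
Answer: -365090582/4140901 ≈ -88.167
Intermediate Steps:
V = -88 (V = -98 + 1*10 = -98 + 10 = -88)
V + (f(-26, -127)/(2739 - 10807) + 3980/16424) = -88 + ((-26*(-127))/(2739 - 10807) + 3980/16424) = -88 + (3302/(-8068) + 3980*(1/16424)) = -88 + (3302*(-1/8068) + 995/4106) = -88 + (-1651/4034 + 995/4106) = -88 - 691294/4140901 = -365090582/4140901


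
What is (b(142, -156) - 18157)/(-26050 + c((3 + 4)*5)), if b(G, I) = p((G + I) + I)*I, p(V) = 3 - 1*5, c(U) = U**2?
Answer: 3569/4965 ≈ 0.71883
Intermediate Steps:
p(V) = -2 (p(V) = 3 - 5 = -2)
b(G, I) = -2*I
(b(142, -156) - 18157)/(-26050 + c((3 + 4)*5)) = (-2*(-156) - 18157)/(-26050 + ((3 + 4)*5)**2) = (312 - 18157)/(-26050 + (7*5)**2) = -17845/(-26050 + 35**2) = -17845/(-26050 + 1225) = -17845/(-24825) = -17845*(-1/24825) = 3569/4965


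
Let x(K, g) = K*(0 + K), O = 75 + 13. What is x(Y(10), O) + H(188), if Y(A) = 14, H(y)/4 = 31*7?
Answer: 1064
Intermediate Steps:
H(y) = 868 (H(y) = 4*(31*7) = 4*217 = 868)
O = 88
x(K, g) = K**2 (x(K, g) = K*K = K**2)
x(Y(10), O) + H(188) = 14**2 + 868 = 196 + 868 = 1064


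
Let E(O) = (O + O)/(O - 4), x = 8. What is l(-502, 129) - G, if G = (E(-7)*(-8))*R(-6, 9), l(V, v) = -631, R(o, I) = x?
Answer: -6045/11 ≈ -549.54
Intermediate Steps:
E(O) = 2*O/(-4 + O) (E(O) = (2*O)/(-4 + O) = 2*O/(-4 + O))
R(o, I) = 8
G = -896/11 (G = ((2*(-7)/(-4 - 7))*(-8))*8 = ((2*(-7)/(-11))*(-8))*8 = ((2*(-7)*(-1/11))*(-8))*8 = ((14/11)*(-8))*8 = -112/11*8 = -896/11 ≈ -81.455)
l(-502, 129) - G = -631 - 1*(-896/11) = -631 + 896/11 = -6045/11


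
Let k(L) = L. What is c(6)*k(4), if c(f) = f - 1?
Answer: 20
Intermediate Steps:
c(f) = -1 + f
c(6)*k(4) = (-1 + 6)*4 = 5*4 = 20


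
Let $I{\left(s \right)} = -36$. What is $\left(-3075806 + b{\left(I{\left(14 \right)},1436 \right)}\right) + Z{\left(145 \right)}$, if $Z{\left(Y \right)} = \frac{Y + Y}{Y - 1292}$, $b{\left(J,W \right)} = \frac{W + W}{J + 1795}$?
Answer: $- \frac{6205660354764}{2017573} \approx -3.0758 \cdot 10^{6}$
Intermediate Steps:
$b{\left(J,W \right)} = \frac{2 W}{1795 + J}$
$Z{\left(Y \right)} = \frac{2 Y}{-1292 + Y}$
$\left(-3075806 + b{\left(I{\left(14 \right)},1436 \right)}\right) + Z{\left(145 \right)} = \left(-3075806 + 2 \cdot 1436 \frac{1}{1795 - 36}\right) + 2 \cdot 145 \frac{1}{-1292 + 145} = \left(-3075806 + 2 \cdot 1436 \cdot \frac{1}{1759}\right) + 2 \cdot 145 \frac{1}{-1147} = \left(-3075806 + 2 \cdot 1436 \cdot \frac{1}{1759}\right) + 2 \cdot 145 \left(- \frac{1}{1147}\right) = \left(-3075806 + \frac{2872}{1759}\right) - \frac{290}{1147} = - \frac{5410339882}{1759} - \frac{290}{1147} = - \frac{6205660354764}{2017573}$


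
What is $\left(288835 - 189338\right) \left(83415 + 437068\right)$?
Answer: $51786497051$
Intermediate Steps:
$\left(288835 - 189338\right) \left(83415 + 437068\right) = 99497 \cdot 520483 = 51786497051$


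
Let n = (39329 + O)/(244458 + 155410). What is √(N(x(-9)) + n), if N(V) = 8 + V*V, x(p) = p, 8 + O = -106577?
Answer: √18116976567/14281 ≈ 9.4251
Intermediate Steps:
O = -106585 (O = -8 - 106577 = -106585)
n = -2402/14281 (n = (39329 - 106585)/(244458 + 155410) = -67256/399868 = -67256*1/399868 = -2402/14281 ≈ -0.16820)
N(V) = 8 + V²
√(N(x(-9)) + n) = √((8 + (-9)²) - 2402/14281) = √((8 + 81) - 2402/14281) = √(89 - 2402/14281) = √(1268607/14281) = √18116976567/14281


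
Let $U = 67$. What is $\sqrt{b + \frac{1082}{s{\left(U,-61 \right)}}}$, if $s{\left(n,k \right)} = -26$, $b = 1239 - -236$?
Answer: $\frac{11 \sqrt{2002}}{13} \approx 37.86$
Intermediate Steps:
$b = 1475$ ($b = 1239 + 236 = 1475$)
$\sqrt{b + \frac{1082}{s{\left(U,-61 \right)}}} = \sqrt{1475 + \frac{1082}{-26}} = \sqrt{1475 + 1082 \left(- \frac{1}{26}\right)} = \sqrt{1475 - \frac{541}{13}} = \sqrt{\frac{18634}{13}} = \frac{11 \sqrt{2002}}{13}$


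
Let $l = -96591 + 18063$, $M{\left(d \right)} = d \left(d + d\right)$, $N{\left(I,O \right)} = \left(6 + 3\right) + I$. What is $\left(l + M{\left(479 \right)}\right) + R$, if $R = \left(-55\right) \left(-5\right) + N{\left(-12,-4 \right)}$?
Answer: $380626$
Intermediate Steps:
$N{\left(I,O \right)} = 9 + I$
$M{\left(d \right)} = 2 d^{2}$ ($M{\left(d \right)} = d 2 d = 2 d^{2}$)
$l = -78528$
$R = 272$ ($R = \left(-55\right) \left(-5\right) + \left(9 - 12\right) = 275 - 3 = 272$)
$\left(l + M{\left(479 \right)}\right) + R = \left(-78528 + 2 \cdot 479^{2}\right) + 272 = \left(-78528 + 2 \cdot 229441\right) + 272 = \left(-78528 + 458882\right) + 272 = 380354 + 272 = 380626$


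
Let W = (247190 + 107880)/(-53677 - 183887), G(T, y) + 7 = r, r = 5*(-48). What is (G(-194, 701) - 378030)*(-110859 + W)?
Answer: 4981239021256621/118782 ≈ 4.1936e+10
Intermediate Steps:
r = -240
G(T, y) = -247 (G(T, y) = -7 - 240 = -247)
W = -177535/118782 (W = 355070/(-237564) = 355070*(-1/237564) = -177535/118782 ≈ -1.4946)
(G(-194, 701) - 378030)*(-110859 + W) = (-247 - 378030)*(-110859 - 177535/118782) = -378277*(-13168231273/118782) = 4981239021256621/118782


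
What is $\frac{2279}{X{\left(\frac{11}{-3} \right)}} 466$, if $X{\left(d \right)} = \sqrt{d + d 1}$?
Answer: $- \frac{531007 i \sqrt{66}}{11} \approx - 3.9217 \cdot 10^{5} i$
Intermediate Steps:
$X{\left(d \right)} = \sqrt{2} \sqrt{d}$ ($X{\left(d \right)} = \sqrt{d + d} = \sqrt{2 d} = \sqrt{2} \sqrt{d}$)
$\frac{2279}{X{\left(\frac{11}{-3} \right)}} 466 = \frac{2279}{\sqrt{2} \sqrt{\frac{11}{-3}}} \cdot 466 = \frac{2279}{\sqrt{2} \sqrt{11 \left(- \frac{1}{3}\right)}} 466 = \frac{2279}{\sqrt{2} \sqrt{- \frac{11}{3}}} \cdot 466 = \frac{2279}{\sqrt{2} \frac{i \sqrt{33}}{3}} \cdot 466 = \frac{2279}{\frac{1}{3} i \sqrt{66}} \cdot 466 = 2279 \left(- \frac{i \sqrt{66}}{22}\right) 466 = - \frac{2279 i \sqrt{66}}{22} \cdot 466 = - \frac{531007 i \sqrt{66}}{11}$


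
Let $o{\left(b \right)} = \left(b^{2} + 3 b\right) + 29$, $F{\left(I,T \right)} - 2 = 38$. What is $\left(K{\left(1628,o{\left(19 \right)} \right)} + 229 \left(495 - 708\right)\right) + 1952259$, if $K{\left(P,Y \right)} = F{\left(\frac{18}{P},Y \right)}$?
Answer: $1903522$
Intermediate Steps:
$F{\left(I,T \right)} = 40$ ($F{\left(I,T \right)} = 2 + 38 = 40$)
$o{\left(b \right)} = 29 + b^{2} + 3 b$
$K{\left(P,Y \right)} = 40$
$\left(K{\left(1628,o{\left(19 \right)} \right)} + 229 \left(495 - 708\right)\right) + 1952259 = \left(40 + 229 \left(495 - 708\right)\right) + 1952259 = \left(40 + 229 \left(-213\right)\right) + 1952259 = \left(40 - 48777\right) + 1952259 = -48737 + 1952259 = 1903522$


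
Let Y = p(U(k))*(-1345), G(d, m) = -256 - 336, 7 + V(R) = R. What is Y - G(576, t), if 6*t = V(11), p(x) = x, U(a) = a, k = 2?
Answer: -2098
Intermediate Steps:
V(R) = -7 + R
t = ⅔ (t = (-7 + 11)/6 = (⅙)*4 = ⅔ ≈ 0.66667)
G(d, m) = -592
Y = -2690 (Y = 2*(-1345) = -2690)
Y - G(576, t) = -2690 - 1*(-592) = -2690 + 592 = -2098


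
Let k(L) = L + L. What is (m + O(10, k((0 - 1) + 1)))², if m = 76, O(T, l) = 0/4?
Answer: 5776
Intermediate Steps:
k(L) = 2*L
O(T, l) = 0 (O(T, l) = 0*(¼) = 0)
(m + O(10, k((0 - 1) + 1)))² = (76 + 0)² = 76² = 5776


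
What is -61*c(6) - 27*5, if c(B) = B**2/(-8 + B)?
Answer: 963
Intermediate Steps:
c(B) = B**2/(-8 + B)
-61*c(6) - 27*5 = -61*6**2/(-8 + 6) - 27*5 = -2196/(-2) - 135 = -2196*(-1)/2 - 135 = -61*(-18) - 135 = 1098 - 135 = 963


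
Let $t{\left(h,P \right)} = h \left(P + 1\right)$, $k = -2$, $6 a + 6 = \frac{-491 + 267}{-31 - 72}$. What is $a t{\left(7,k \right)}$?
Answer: $\frac{1379}{309} \approx 4.4628$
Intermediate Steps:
$a = - \frac{197}{309}$ ($a = -1 + \frac{\left(-491 + 267\right) \frac{1}{-31 - 72}}{6} = -1 + \frac{\left(-224\right) \frac{1}{-103}}{6} = -1 + \frac{\left(-224\right) \left(- \frac{1}{103}\right)}{6} = -1 + \frac{1}{6} \cdot \frac{224}{103} = -1 + \frac{112}{309} = - \frac{197}{309} \approx -0.63754$)
$t{\left(h,P \right)} = h \left(1 + P\right)$
$a t{\left(7,k \right)} = - \frac{197 \cdot 7 \left(1 - 2\right)}{309} = - \frac{197 \cdot 7 \left(-1\right)}{309} = \left(- \frac{197}{309}\right) \left(-7\right) = \frac{1379}{309}$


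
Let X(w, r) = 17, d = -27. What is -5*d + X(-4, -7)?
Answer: 152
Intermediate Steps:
-5*d + X(-4, -7) = -5*(-27) + 17 = 135 + 17 = 152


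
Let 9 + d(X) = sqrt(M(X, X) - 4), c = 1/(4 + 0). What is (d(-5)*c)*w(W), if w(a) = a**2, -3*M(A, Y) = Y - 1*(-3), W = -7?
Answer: -441/4 + 49*I*sqrt(30)/12 ≈ -110.25 + 22.365*I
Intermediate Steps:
c = 1/4 ≈ 0.25000
M(A, Y) = -1 - Y/3 (M(A, Y) = -(Y - 1*(-3))/3 = -(Y + 3)/3 = -(3 + Y)/3 = -1 - Y/3)
d(X) = -9 + sqrt(-5 - X/3) (d(X) = -9 + sqrt((-1 - X/3) - 4) = -9 + sqrt(-5 - X/3))
(d(-5)*c)*w(W) = ((-9 + sqrt(-45 - 3*(-5))/3)*(1/4))*(-7)**2 = ((-9 + sqrt(-45 + 15)/3)*(1/4))*49 = ((-9 + sqrt(-30)/3)*(1/4))*49 = ((-9 + (I*sqrt(30))/3)*(1/4))*49 = ((-9 + I*sqrt(30)/3)*(1/4))*49 = (-9/4 + I*sqrt(30)/12)*49 = -441/4 + 49*I*sqrt(30)/12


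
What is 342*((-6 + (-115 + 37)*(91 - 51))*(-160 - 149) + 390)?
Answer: 330482808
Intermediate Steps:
342*((-6 + (-115 + 37)*(91 - 51))*(-160 - 149) + 390) = 342*((-6 - 78*40)*(-309) + 390) = 342*((-6 - 3120)*(-309) + 390) = 342*(-3126*(-309) + 390) = 342*(965934 + 390) = 342*966324 = 330482808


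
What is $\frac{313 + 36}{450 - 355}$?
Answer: $\frac{349}{95} \approx 3.6737$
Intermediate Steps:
$\frac{313 + 36}{450 - 355} = \frac{349}{95}$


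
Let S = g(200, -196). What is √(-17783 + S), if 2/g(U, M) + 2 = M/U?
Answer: I*√394815283/149 ≈ 133.36*I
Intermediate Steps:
g(U, M) = 2/(-2 + M/U)
S = -100/149 (S = 2*200/(-196 - 2*200) = 2*200/(-196 - 400) = 2*200/(-596) = 2*200*(-1/596) = -100/149 ≈ -0.67114)
√(-17783 + S) = √(-17783 - 100/149) = √(-2649767/149) = I*√394815283/149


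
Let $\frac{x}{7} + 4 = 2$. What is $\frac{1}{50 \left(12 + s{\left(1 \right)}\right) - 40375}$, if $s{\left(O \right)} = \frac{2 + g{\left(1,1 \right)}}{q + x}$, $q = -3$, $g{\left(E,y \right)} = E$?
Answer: $- \frac{17}{676325} \approx -2.5136 \cdot 10^{-5}$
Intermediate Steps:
$x = -14$ ($x = -28 + 7 \cdot 2 = -28 + 14 = -14$)
$s{\left(O \right)} = - \frac{3}{17}$ ($s{\left(O \right)} = \frac{2 + 1}{-3 - 14} = \frac{3}{-17} = 3 \left(- \frac{1}{17}\right) = - \frac{3}{17}$)
$\frac{1}{50 \left(12 + s{\left(1 \right)}\right) - 40375} = \frac{1}{50 \left(12 - \frac{3}{17}\right) - 40375} = \frac{1}{50 \cdot \frac{201}{17} - 40375} = \frac{1}{\frac{10050}{17} - 40375} = \frac{1}{- \frac{676325}{17}} = - \frac{17}{676325}$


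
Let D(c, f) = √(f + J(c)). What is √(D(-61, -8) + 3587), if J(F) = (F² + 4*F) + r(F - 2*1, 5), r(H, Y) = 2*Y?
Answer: √(3587 + 7*√71) ≈ 60.382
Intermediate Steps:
J(F) = 10 + F² + 4*F (J(F) = (F² + 4*F) + 2*5 = (F² + 4*F) + 10 = 10 + F² + 4*F)
D(c, f) = √(10 + f + c² + 4*c) (D(c, f) = √(f + (10 + c² + 4*c)) = √(10 + f + c² + 4*c))
√(D(-61, -8) + 3587) = √(√(10 - 8 + (-61)² + 4*(-61)) + 3587) = √(√(10 - 8 + 3721 - 244) + 3587) = √(√3479 + 3587) = √(7*√71 + 3587) = √(3587 + 7*√71)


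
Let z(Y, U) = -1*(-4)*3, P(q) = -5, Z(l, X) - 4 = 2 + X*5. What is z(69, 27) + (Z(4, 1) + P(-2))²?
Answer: 48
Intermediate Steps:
Z(l, X) = 6 + 5*X (Z(l, X) = 4 + (2 + X*5) = 4 + (2 + 5*X) = 6 + 5*X)
z(Y, U) = 12 (z(Y, U) = 4*3 = 12)
z(69, 27) + (Z(4, 1) + P(-2))² = 12 + ((6 + 5*1) - 5)² = 12 + ((6 + 5) - 5)² = 12 + (11 - 5)² = 12 + 6² = 12 + 36 = 48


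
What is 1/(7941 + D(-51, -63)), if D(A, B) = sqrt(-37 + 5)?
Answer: 7941/63059513 - 4*I*sqrt(2)/63059513 ≈ 0.00012593 - 8.9707e-8*I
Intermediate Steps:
D(A, B) = 4*I*sqrt(2) (D(A, B) = sqrt(-32) = 4*I*sqrt(2))
1/(7941 + D(-51, -63)) = 1/(7941 + 4*I*sqrt(2))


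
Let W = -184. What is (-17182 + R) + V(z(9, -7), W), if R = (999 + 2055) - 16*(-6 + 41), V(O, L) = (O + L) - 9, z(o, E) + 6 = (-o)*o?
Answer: -14968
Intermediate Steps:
z(o, E) = -6 - o**2 (z(o, E) = -6 + (-o)*o = -6 - o**2)
V(O, L) = -9 + L + O (V(O, L) = (L + O) - 9 = -9 + L + O)
R = 2494 (R = 3054 - 16*35 = 3054 - 560 = 2494)
(-17182 + R) + V(z(9, -7), W) = (-17182 + 2494) + (-9 - 184 + (-6 - 1*9**2)) = -14688 + (-9 - 184 + (-6 - 1*81)) = -14688 + (-9 - 184 + (-6 - 81)) = -14688 + (-9 - 184 - 87) = -14688 - 280 = -14968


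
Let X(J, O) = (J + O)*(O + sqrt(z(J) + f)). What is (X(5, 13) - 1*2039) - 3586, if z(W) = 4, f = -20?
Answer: -5391 + 72*I ≈ -5391.0 + 72.0*I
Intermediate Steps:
X(J, O) = (J + O)*(O + 4*I) (X(J, O) = (J + O)*(O + sqrt(4 - 20)) = (J + O)*(O + sqrt(-16)) = (J + O)*(O + 4*I))
(X(5, 13) - 1*2039) - 3586 = ((13**2 + 5*13 + 4*I*5 + 4*I*13) - 1*2039) - 3586 = ((169 + 65 + 20*I + 52*I) - 2039) - 3586 = ((234 + 72*I) - 2039) - 3586 = (-1805 + 72*I) - 3586 = -5391 + 72*I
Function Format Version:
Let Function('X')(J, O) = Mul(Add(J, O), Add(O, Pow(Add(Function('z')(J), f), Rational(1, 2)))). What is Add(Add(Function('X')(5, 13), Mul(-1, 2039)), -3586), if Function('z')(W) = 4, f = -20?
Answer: Add(-5391, Mul(72, I)) ≈ Add(-5391.0, Mul(72.000, I))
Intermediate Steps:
Function('X')(J, O) = Mul(Add(J, O), Add(O, Mul(4, I))) (Function('X')(J, O) = Mul(Add(J, O), Add(O, Pow(Add(4, -20), Rational(1, 2)))) = Mul(Add(J, O), Add(O, Pow(-16, Rational(1, 2)))) = Mul(Add(J, O), Add(O, Mul(4, I))))
Add(Add(Function('X')(5, 13), Mul(-1, 2039)), -3586) = Add(Add(Add(Pow(13, 2), Mul(5, 13), Mul(4, I, 5), Mul(4, I, 13)), Mul(-1, 2039)), -3586) = Add(Add(Add(169, 65, Mul(20, I), Mul(52, I)), -2039), -3586) = Add(Add(Add(234, Mul(72, I)), -2039), -3586) = Add(Add(-1805, Mul(72, I)), -3586) = Add(-5391, Mul(72, I))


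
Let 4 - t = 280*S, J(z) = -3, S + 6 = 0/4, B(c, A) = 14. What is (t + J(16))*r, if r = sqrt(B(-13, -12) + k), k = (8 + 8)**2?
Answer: 5043*sqrt(30) ≈ 27622.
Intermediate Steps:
S = -6 (S = -6 + 0/4 = -6 + 0*(1/4) = -6 + 0 = -6)
k = 256 (k = 16**2 = 256)
r = 3*sqrt(30) (r = sqrt(14 + 256) = sqrt(270) = 3*sqrt(30) ≈ 16.432)
t = 1684 (t = 4 - 280*(-6) = 4 - 1*(-1680) = 4 + 1680 = 1684)
(t + J(16))*r = (1684 - 3)*(3*sqrt(30)) = 1681*(3*sqrt(30)) = 5043*sqrt(30)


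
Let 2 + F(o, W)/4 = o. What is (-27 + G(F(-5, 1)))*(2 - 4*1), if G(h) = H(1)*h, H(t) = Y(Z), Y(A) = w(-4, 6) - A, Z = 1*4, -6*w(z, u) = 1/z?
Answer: -503/3 ≈ -167.67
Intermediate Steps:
w(z, u) = -1/(6*z)
F(o, W) = -8 + 4*o
Z = 4
Y(A) = 1/24 - A (Y(A) = -1/6/(-4) - A = -1/6*(-1/4) - A = 1/24 - A)
H(t) = -95/24 (H(t) = 1/24 - 1*4 = 1/24 - 4 = -95/24)
G(h) = -95*h/24
(-27 + G(F(-5, 1)))*(2 - 4*1) = (-27 - 95*(-8 + 4*(-5))/24)*(2 - 4*1) = (-27 - 95*(-8 - 20)/24)*(2 - 4) = (-27 - 95/24*(-28))*(-2) = (-27 + 665/6)*(-2) = (503/6)*(-2) = -503/3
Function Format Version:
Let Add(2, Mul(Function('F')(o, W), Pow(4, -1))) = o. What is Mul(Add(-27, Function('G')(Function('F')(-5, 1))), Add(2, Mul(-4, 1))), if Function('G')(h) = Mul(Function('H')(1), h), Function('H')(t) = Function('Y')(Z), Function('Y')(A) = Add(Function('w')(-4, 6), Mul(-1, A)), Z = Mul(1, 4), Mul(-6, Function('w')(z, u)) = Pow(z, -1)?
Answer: Rational(-503, 3) ≈ -167.67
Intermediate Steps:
Function('w')(z, u) = Mul(Rational(-1, 6), Pow(z, -1))
Function('F')(o, W) = Add(-8, Mul(4, o))
Z = 4
Function('Y')(A) = Add(Rational(1, 24), Mul(-1, A)) (Function('Y')(A) = Add(Mul(Rational(-1, 6), Pow(-4, -1)), Mul(-1, A)) = Add(Mul(Rational(-1, 6), Rational(-1, 4)), Mul(-1, A)) = Add(Rational(1, 24), Mul(-1, A)))
Function('H')(t) = Rational(-95, 24) (Function('H')(t) = Add(Rational(1, 24), Mul(-1, 4)) = Add(Rational(1, 24), -4) = Rational(-95, 24))
Function('G')(h) = Mul(Rational(-95, 24), h)
Mul(Add(-27, Function('G')(Function('F')(-5, 1))), Add(2, Mul(-4, 1))) = Mul(Add(-27, Mul(Rational(-95, 24), Add(-8, Mul(4, -5)))), Add(2, Mul(-4, 1))) = Mul(Add(-27, Mul(Rational(-95, 24), Add(-8, -20))), Add(2, -4)) = Mul(Add(-27, Mul(Rational(-95, 24), -28)), -2) = Mul(Add(-27, Rational(665, 6)), -2) = Mul(Rational(503, 6), -2) = Rational(-503, 3)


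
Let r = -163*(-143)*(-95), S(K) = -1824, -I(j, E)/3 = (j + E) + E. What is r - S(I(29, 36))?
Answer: -2212531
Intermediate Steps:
I(j, E) = -6*E - 3*j (I(j, E) = -3*((j + E) + E) = -3*((E + j) + E) = -3*(j + 2*E) = -6*E - 3*j)
r = -2214355 (r = 23309*(-95) = -2214355)
r - S(I(29, 36)) = -2214355 - 1*(-1824) = -2214355 + 1824 = -2212531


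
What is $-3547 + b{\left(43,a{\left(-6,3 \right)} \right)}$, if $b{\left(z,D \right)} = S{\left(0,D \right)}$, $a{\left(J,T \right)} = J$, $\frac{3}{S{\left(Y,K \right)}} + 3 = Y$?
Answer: $-3548$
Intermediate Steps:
$S{\left(Y,K \right)} = \frac{3}{-3 + Y}$
$b{\left(z,D \right)} = -1$ ($b{\left(z,D \right)} = \frac{3}{-3 + 0} = \frac{3}{-3} = 3 \left(- \frac{1}{3}\right) = -1$)
$-3547 + b{\left(43,a{\left(-6,3 \right)} \right)} = -3547 - 1 = -3548$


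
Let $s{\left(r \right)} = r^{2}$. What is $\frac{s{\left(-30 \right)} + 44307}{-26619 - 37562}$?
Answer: $- \frac{45207}{64181} \approx -0.70437$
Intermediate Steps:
$\frac{s{\left(-30 \right)} + 44307}{-26619 - 37562} = \frac{\left(-30\right)^{2} + 44307}{-26619 - 37562} = \frac{900 + 44307}{-64181} = 45207 \left(- \frac{1}{64181}\right) = - \frac{45207}{64181}$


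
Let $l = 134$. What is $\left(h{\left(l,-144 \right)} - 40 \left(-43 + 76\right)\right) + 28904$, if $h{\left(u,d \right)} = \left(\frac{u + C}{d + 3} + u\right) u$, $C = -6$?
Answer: $\frac{6403988}{141} \approx 45418.0$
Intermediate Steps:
$h{\left(u,d \right)} = u \left(u + \frac{-6 + u}{3 + d}\right)$ ($h{\left(u,d \right)} = \left(\frac{u - 6}{d + 3} + u\right) u = \left(\frac{-6 + u}{3 + d} + u\right) u = \left(u + \frac{-6 + u}{3 + d}\right) u = u \left(u + \frac{-6 + u}{3 + d}\right)$)
$\left(h{\left(l,-144 \right)} - 40 \left(-43 + 76\right)\right) + 28904 = \left(\frac{134 \left(-6 + 4 \cdot 134 - 19296\right)}{3 - 144} - 40 \left(-43 + 76\right)\right) + 28904 = \left(\frac{134 \left(-6 + 536 - 19296\right)}{-141} - 1320\right) + 28904 = \left(134 \left(- \frac{1}{141}\right) \left(-18766\right) - 1320\right) + 28904 = \left(\frac{2514644}{141} - 1320\right) + 28904 = \frac{2328524}{141} + 28904 = \frac{6403988}{141}$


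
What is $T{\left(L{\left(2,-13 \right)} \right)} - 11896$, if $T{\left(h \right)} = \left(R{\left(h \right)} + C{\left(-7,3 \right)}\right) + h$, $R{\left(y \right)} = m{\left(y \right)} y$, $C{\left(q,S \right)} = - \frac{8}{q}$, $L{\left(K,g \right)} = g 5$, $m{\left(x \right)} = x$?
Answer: $- \frac{54144}{7} \approx -7734.9$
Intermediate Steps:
$L{\left(K,g \right)} = 5 g$
$R{\left(y \right)} = y^{2}$ ($R{\left(y \right)} = y y = y^{2}$)
$T{\left(h \right)} = \frac{8}{7} + h + h^{2}$ ($T{\left(h \right)} = \left(h^{2} - \frac{8}{-7}\right) + h = \left(h^{2} - - \frac{8}{7}\right) + h = \left(h^{2} + \frac{8}{7}\right) + h = \left(\frac{8}{7} + h^{2}\right) + h = \frac{8}{7} + h + h^{2}$)
$T{\left(L{\left(2,-13 \right)} \right)} - 11896 = \left(\frac{8}{7} + 5 \left(-13\right) + \left(5 \left(-13\right)\right)^{2}\right) - 11896 = \left(\frac{8}{7} - 65 + \left(-65\right)^{2}\right) - 11896 = \left(\frac{8}{7} - 65 + 4225\right) - 11896 = \frac{29128}{7} - 11896 = - \frac{54144}{7}$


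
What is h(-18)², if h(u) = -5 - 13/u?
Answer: 5929/324 ≈ 18.299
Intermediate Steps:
h(u) = -5 - 13/u
h(-18)² = (-5 - 13/(-18))² = (-5 - 13*(-1/18))² = (-5 + 13/18)² = (-77/18)² = 5929/324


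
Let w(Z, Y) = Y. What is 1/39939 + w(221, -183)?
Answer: -7308836/39939 ≈ -183.00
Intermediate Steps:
1/39939 + w(221, -183) = 1/39939 - 183 = -7308836/39939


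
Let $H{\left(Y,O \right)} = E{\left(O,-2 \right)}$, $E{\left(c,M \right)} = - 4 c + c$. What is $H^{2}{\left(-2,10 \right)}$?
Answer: $900$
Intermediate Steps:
$E{\left(c,M \right)} = - 3 c$
$H{\left(Y,O \right)} = - 3 O$
$H^{2}{\left(-2,10 \right)} = \left(\left(-3\right) 10\right)^{2} = \left(-30\right)^{2} = 900$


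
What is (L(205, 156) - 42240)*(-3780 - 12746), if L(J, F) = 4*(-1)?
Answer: 698124344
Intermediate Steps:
L(J, F) = -4
(L(205, 156) - 42240)*(-3780 - 12746) = (-4 - 42240)*(-3780 - 12746) = -42244*(-16526) = 698124344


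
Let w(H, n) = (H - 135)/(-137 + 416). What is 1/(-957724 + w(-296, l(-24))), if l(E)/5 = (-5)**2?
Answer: -279/267205427 ≈ -1.0441e-6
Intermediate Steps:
l(E) = 125 (l(E) = 5*(-5)**2 = 5*25 = 125)
w(H, n) = -15/31 + H/279 (w(H, n) = (-135 + H)/279 = (-135 + H)*(1/279) = -15/31 + H/279)
1/(-957724 + w(-296, l(-24))) = 1/(-957724 + (-15/31 + (1/279)*(-296))) = 1/(-957724 + (-15/31 - 296/279)) = 1/(-957724 - 431/279) = 1/(-267205427/279) = -279/267205427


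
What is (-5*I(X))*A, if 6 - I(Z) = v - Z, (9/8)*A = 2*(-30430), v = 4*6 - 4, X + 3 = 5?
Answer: -9737600/3 ≈ -3.2459e+6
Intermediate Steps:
X = 2 (X = -3 + 5 = 2)
v = 20 (v = 24 - 4 = 20)
A = -486880/9 (A = 8*(2*(-30430))/9 = (8/9)*(-60860) = -486880/9 ≈ -54098.)
I(Z) = -14 + Z (I(Z) = 6 - (20 - Z) = 6 + (-20 + Z) = -14 + Z)
(-5*I(X))*A = -5*(-14 + 2)*(-486880/9) = -5*(-12)*(-486880/9) = 60*(-486880/9) = -9737600/3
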